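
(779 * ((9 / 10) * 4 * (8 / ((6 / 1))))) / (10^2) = 37.39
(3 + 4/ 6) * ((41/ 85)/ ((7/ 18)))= 2706/ 595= 4.55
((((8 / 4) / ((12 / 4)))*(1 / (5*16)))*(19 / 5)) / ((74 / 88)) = 209 / 5550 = 0.04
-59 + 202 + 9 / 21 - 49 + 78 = 1207 / 7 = 172.43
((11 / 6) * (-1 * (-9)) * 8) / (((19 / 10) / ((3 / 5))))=792 / 19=41.68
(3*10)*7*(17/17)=210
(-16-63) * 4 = -316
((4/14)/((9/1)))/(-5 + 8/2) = -2/63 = -0.03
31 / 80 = 0.39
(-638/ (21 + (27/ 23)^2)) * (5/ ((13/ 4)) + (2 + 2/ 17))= -136350808/ 1308099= -104.24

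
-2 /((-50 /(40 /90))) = 4 /225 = 0.02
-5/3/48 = -5/144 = -0.03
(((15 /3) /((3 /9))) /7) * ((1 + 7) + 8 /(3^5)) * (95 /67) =927200 /37989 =24.41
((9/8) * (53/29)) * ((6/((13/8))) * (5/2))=7155/377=18.98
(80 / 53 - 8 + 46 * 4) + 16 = 10256 / 53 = 193.51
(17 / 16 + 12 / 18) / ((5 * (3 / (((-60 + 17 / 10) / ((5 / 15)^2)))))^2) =84632361 / 40000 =2115.81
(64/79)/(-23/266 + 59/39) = 663936/1168963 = 0.57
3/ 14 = 0.21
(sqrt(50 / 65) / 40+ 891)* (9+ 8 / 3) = 7* sqrt(130) / 312+ 10395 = 10395.26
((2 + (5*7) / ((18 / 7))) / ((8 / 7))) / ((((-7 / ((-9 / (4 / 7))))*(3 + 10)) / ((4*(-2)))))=-1967 / 104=-18.91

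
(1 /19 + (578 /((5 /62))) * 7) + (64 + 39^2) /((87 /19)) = 417519716 /8265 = 50516.60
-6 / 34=-3 / 17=-0.18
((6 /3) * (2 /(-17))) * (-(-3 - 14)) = -4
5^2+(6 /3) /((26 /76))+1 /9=30.96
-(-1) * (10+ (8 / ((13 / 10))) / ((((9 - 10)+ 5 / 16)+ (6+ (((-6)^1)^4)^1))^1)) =2708010 / 270673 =10.00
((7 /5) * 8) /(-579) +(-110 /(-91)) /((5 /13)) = 63298 /20265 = 3.12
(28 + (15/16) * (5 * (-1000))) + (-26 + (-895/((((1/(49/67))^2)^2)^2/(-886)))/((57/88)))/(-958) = -105636939692899857684535/22173731600657938446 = -4764.06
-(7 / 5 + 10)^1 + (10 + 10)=43 / 5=8.60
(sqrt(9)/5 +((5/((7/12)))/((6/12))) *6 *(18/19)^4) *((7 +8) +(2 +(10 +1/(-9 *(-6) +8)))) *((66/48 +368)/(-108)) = -41868365423825/5429694144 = -7711.00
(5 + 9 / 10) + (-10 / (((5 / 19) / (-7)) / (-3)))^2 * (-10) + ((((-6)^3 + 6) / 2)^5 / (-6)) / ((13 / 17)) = 180392632471 / 65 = 2775271268.78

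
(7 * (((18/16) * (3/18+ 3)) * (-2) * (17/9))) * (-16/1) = 1507.33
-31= -31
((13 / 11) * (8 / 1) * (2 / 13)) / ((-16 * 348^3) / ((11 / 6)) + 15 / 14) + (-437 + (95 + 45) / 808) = -4998015250487285 / 11441642364366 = -436.83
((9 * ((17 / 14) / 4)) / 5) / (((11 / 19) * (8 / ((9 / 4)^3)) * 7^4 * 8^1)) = 2119203 / 30290247680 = 0.00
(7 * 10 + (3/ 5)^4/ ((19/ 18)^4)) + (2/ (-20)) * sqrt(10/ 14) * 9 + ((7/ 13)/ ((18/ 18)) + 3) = 77977337228/ 1058858125 - 9 * sqrt(35)/ 70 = 72.88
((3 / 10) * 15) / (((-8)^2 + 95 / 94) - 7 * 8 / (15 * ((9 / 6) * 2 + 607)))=1935225 / 27955193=0.07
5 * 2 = 10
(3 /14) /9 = 1 /42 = 0.02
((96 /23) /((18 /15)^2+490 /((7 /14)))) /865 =60 /12203593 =0.00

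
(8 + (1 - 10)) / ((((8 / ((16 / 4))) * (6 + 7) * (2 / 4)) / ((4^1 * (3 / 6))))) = -2 / 13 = -0.15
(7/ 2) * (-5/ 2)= -35/ 4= -8.75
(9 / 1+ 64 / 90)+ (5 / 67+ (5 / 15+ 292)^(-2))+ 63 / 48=411775949051 / 37102782960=11.10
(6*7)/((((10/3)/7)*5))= 441/25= 17.64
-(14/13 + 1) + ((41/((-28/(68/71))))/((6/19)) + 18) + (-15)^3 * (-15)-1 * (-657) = 1988443127/38766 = 51293.48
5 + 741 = 746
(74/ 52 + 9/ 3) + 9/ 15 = 653/ 130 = 5.02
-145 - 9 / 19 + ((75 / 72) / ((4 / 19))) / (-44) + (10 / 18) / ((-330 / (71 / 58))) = -277237199 / 1904256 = -145.59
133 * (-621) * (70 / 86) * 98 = -283293990 / 43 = -6588232.33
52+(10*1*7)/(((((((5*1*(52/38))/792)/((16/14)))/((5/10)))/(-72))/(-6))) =26003620/13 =2000278.46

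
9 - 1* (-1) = 10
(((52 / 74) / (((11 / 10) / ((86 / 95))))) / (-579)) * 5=-22360 / 4477407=-0.00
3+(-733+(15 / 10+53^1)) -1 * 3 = -1357 / 2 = -678.50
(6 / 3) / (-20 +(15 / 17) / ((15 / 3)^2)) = -170 / 1697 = -0.10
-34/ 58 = -17/ 29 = -0.59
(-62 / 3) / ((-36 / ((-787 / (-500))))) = 24397 / 27000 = 0.90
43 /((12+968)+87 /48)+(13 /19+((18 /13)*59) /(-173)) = 171706759 /671261279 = 0.26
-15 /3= -5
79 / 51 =1.55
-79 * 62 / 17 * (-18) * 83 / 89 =4836.49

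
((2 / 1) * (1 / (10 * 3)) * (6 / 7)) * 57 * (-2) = -228 / 35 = -6.51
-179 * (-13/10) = 2327/10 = 232.70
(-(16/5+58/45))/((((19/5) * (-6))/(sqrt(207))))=101 * sqrt(23)/171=2.83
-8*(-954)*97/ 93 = 246768/ 31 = 7960.26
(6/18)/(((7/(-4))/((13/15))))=-52/315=-0.17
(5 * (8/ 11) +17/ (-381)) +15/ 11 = 1888/ 381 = 4.96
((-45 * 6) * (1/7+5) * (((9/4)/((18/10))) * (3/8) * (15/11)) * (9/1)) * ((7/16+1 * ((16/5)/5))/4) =-42416865/19712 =-2151.83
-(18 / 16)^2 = -81 / 64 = -1.27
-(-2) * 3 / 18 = 1 / 3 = 0.33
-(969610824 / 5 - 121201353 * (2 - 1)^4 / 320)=-61933891383 / 320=-193543410.57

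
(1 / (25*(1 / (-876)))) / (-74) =438 / 925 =0.47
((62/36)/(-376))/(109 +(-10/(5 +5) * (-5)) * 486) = -31/17183952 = -0.00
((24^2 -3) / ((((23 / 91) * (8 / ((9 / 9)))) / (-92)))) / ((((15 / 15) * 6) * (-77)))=2483 / 44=56.43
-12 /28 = -3 /7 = -0.43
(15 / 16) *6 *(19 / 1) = 855 / 8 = 106.88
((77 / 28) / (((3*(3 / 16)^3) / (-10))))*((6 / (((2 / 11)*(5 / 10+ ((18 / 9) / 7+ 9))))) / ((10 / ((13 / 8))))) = -2818816 / 3699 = -762.05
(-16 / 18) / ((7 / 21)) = -8 / 3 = -2.67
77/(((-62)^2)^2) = 0.00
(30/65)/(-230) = -3/1495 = -0.00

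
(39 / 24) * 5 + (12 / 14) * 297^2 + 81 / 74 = 156678287 / 2072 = 75616.93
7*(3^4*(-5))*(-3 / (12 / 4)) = 2835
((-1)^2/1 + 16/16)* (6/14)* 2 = 12/7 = 1.71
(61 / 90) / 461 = 61 / 41490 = 0.00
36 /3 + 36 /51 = 216 /17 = 12.71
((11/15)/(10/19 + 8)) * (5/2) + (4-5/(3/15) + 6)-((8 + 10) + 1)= -32839/972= -33.78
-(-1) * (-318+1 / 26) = -8267 / 26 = -317.96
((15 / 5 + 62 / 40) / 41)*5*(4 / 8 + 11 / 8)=1.04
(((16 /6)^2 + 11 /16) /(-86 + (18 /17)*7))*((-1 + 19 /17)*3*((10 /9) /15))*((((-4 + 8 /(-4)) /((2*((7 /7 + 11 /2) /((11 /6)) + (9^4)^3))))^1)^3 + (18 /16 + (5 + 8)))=-2202028101123818663884753719685386070489 /60090540790068362532332644646082004548000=-0.04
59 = 59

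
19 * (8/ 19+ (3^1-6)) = -49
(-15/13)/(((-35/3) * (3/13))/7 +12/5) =-75/131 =-0.57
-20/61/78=-10/2379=-0.00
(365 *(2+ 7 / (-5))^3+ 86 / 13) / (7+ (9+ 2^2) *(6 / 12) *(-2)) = -27773 / 1950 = -14.24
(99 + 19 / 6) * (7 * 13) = 55783 / 6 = 9297.17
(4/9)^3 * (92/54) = 2944/19683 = 0.15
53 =53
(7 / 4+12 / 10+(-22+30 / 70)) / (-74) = 2607 / 10360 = 0.25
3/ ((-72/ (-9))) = 0.38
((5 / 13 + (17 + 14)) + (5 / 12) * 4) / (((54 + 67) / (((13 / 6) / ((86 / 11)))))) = 1289 / 17028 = 0.08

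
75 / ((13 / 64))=4800 / 13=369.23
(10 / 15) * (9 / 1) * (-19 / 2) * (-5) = 285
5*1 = 5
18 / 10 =9 / 5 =1.80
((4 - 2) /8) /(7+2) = 1 /36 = 0.03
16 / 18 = 8 / 9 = 0.89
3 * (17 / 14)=51 / 14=3.64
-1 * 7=-7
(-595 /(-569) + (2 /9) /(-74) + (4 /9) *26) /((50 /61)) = 72805879 /4736925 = 15.37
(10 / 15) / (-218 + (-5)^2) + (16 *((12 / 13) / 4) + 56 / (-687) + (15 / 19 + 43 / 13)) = 19409414 / 2519229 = 7.70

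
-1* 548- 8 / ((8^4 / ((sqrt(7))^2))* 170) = -47697927 / 87040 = -548.00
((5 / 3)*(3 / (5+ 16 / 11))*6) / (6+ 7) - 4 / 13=46 / 923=0.05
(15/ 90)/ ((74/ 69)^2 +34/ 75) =39675/ 381716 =0.10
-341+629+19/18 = 5203/18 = 289.06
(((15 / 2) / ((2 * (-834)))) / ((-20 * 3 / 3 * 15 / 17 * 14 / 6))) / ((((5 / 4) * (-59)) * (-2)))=17 / 22962800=0.00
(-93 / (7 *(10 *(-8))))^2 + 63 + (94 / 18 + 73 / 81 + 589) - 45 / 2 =16146553369 / 25401600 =635.65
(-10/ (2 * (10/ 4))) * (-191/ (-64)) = -191/ 32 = -5.97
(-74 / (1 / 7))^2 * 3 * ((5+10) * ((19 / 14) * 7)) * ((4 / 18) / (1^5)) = 25490780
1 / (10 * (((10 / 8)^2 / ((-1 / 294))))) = -4 / 18375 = -0.00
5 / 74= 0.07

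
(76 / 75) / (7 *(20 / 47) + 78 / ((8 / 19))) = 14288 / 2654025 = 0.01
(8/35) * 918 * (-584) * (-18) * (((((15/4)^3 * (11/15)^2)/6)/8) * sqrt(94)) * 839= 30614374197 * sqrt(94)/28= 10600620367.30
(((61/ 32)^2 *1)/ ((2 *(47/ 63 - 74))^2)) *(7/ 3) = 34460181/ 87237529600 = 0.00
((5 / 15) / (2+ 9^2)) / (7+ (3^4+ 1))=1 / 22161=0.00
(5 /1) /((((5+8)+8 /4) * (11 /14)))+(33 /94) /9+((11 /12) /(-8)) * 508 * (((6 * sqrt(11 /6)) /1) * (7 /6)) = 479 /1034- 9779 * sqrt(66) /144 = -551.24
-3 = -3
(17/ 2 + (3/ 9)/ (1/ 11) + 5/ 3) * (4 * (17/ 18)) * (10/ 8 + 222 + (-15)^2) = 2529923/ 108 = 23425.21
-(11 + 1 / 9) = -100 / 9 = -11.11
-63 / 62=-1.02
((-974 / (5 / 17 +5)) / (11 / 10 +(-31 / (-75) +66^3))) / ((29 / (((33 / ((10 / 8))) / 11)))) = -0.00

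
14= 14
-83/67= -1.24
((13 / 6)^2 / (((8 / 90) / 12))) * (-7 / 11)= -17745 / 44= -403.30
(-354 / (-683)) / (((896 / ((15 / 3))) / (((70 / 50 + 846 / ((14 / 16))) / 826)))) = 101667 / 29986432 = 0.00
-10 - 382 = -392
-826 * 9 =-7434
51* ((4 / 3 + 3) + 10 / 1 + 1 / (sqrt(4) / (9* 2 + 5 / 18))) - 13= 14209 / 12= 1184.08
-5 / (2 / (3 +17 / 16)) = -325 / 32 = -10.16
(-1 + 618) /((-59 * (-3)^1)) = 617 /177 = 3.49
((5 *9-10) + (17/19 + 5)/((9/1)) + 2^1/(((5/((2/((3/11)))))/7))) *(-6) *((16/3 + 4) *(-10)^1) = 5380592/171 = 31465.45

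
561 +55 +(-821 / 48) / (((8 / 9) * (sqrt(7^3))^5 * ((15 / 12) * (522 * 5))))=616- 821 * sqrt(7) / 802460299200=616.00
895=895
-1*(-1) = 1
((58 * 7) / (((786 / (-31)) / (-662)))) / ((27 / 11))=4318.69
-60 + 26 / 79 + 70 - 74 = -5030 / 79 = -63.67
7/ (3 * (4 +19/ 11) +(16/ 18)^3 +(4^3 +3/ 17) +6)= 954261/ 12004688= 0.08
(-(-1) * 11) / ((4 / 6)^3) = 297 / 8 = 37.12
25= 25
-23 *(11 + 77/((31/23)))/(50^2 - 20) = -3036/4805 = -0.63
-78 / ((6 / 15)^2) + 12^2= -687 / 2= -343.50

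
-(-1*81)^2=-6561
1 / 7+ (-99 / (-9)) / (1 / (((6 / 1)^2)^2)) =99793 / 7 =14256.14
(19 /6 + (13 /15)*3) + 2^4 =653 /30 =21.77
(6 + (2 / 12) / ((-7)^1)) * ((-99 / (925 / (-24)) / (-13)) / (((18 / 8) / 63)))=-397584 / 12025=-33.06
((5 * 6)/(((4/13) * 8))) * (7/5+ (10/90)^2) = 17.21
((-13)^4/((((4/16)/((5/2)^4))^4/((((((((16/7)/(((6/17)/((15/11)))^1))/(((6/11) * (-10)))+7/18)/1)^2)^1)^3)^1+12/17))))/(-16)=-1236649179158568551177978515625/278632736372293632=-4438276690884.69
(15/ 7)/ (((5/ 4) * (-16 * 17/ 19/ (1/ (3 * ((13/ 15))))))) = -285/ 6188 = -0.05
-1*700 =-700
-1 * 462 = -462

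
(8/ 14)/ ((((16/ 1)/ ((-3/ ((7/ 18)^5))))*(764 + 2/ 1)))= -708588/ 45059567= -0.02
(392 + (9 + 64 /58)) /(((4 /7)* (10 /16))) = 163254 /145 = 1125.89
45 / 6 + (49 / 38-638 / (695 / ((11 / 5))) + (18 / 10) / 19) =453238 / 66025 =6.86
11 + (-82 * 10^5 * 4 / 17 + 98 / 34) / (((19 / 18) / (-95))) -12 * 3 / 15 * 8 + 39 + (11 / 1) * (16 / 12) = 173646844.88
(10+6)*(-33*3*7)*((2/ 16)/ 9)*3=-462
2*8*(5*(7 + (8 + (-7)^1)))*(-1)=-640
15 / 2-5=2.50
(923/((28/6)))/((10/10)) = 197.79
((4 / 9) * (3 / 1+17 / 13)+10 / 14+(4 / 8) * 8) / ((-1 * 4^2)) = -5429 / 13104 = -0.41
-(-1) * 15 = 15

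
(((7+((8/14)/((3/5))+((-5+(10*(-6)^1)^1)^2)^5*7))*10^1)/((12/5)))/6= 2473779089575561525525/378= 6544389125861273877.05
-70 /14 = -5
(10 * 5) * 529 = 26450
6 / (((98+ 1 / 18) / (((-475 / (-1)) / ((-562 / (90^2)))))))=-418.91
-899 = -899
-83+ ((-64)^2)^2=16777133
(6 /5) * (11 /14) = 33 /35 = 0.94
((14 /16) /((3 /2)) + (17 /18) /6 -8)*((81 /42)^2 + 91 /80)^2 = -362483521 /2116800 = -171.24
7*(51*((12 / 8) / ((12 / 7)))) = 2499 / 8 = 312.38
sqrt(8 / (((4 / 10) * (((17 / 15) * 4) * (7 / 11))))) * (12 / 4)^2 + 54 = 45 * sqrt(3927) / 119 + 54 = 77.70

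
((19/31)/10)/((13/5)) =19/806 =0.02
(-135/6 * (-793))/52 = 2745/8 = 343.12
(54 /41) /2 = 27 /41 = 0.66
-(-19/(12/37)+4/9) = 2093/36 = 58.14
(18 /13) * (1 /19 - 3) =-1008 /247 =-4.08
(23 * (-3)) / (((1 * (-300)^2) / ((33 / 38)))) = -253 / 380000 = -0.00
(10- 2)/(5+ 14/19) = 152/109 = 1.39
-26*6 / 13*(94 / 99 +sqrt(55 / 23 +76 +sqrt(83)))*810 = -9720*sqrt(529*sqrt(83) +41469) / 23- 101520 / 11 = -100152.27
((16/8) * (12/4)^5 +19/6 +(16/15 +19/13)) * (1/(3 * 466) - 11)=-2948708897/545220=-5408.29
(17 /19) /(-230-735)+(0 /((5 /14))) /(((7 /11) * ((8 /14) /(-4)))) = -17 /18335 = -0.00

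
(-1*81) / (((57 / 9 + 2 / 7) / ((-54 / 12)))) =55.07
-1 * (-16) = 16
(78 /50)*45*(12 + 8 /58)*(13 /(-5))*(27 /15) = -14455584 /3625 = -3987.75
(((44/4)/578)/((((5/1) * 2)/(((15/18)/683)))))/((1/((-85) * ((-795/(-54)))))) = -14575/5015952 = -0.00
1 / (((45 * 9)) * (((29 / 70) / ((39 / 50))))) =91 / 19575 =0.00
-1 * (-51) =51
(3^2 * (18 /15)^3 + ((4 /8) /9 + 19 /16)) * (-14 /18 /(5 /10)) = -2116177 /81000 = -26.13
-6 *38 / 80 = -57 / 20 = -2.85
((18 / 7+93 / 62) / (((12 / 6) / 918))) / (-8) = -26163 / 112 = -233.60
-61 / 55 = -1.11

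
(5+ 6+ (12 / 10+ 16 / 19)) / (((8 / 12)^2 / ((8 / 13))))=22302 / 1235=18.06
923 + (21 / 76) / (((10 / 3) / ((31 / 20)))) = 14031553 / 15200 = 923.13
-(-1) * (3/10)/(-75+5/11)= -33/8200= -0.00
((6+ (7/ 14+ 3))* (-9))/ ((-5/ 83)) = 14193/ 10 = 1419.30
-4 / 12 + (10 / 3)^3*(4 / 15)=773 / 81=9.54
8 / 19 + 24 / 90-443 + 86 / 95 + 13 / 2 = -247897 / 570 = -434.91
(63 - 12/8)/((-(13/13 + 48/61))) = -7503/218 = -34.42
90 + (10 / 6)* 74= 640 / 3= 213.33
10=10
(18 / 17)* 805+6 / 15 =72484 / 85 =852.75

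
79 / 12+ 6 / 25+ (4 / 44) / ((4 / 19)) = 11971 / 1650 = 7.26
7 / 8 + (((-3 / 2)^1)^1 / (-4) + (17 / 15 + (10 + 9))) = 1283 / 60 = 21.38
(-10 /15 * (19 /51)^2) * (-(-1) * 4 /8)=-361 /7803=-0.05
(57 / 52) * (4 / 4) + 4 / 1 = 265 / 52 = 5.10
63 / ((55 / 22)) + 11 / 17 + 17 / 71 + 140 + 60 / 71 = 1007432 / 6035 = 166.93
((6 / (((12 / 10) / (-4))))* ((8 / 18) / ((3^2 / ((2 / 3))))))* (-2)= 1.32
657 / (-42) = -219 / 14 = -15.64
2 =2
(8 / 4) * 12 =24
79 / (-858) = -79 / 858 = -0.09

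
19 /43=0.44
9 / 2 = 4.50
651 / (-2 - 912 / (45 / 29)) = -9765 / 8846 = -1.10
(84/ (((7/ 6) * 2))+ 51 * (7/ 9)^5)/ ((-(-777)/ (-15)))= -4971535/ 5097897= -0.98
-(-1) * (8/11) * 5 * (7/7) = 40/11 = 3.64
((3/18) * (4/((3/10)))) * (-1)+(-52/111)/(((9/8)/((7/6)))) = -8116/2997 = -2.71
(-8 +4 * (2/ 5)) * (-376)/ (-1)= -12032/ 5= -2406.40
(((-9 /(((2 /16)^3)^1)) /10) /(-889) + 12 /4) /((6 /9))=46917 /8890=5.28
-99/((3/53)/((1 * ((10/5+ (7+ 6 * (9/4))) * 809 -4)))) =-63658353/2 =-31829176.50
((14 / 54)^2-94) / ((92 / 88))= -1506494 / 16767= -89.85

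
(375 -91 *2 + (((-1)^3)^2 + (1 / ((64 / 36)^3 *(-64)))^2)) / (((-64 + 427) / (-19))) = -253300001346275 / 24945170055168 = -10.15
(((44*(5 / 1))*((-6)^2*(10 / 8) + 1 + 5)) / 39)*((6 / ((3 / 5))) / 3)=37400 / 39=958.97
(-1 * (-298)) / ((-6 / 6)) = -298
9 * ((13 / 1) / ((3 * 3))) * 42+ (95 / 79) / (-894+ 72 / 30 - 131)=220543667 / 403927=546.00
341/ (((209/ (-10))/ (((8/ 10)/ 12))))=-62/ 57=-1.09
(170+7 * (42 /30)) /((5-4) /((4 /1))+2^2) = 3596 /85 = 42.31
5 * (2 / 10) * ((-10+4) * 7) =-42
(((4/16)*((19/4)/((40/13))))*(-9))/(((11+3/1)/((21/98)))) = -6669/125440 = -0.05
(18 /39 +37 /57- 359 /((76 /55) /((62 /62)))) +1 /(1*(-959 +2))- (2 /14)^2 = -3995422127 /15443428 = -258.71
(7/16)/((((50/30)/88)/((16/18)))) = 308/15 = 20.53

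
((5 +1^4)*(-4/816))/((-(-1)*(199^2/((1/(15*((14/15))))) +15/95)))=-0.00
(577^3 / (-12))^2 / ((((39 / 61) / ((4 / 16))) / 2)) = 2251047783394666429 / 11232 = 200413798379154.77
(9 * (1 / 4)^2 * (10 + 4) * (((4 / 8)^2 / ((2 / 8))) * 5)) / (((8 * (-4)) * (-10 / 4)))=63 / 128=0.49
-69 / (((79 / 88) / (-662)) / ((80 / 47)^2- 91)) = -782302988016 / 174511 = -4482829.09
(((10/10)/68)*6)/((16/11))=33/544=0.06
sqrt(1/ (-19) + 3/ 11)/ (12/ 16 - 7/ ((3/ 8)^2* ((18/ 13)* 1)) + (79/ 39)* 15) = -4212* sqrt(9614)/ 4239565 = -0.10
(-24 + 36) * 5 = 60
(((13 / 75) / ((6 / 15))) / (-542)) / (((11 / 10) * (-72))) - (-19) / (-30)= -4077943 / 6438960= -0.63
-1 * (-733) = 733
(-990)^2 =980100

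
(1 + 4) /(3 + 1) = 5 /4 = 1.25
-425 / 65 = -85 / 13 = -6.54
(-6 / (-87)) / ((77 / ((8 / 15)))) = 16 / 33495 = 0.00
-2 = -2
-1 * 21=-21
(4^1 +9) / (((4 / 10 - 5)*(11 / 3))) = -195 / 253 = -0.77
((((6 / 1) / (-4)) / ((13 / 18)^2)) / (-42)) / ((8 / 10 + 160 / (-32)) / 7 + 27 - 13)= 405 / 79261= 0.01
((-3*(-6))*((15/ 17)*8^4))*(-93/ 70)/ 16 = -642816/ 119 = -5401.82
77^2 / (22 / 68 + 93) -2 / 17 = 3420616 / 53941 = 63.41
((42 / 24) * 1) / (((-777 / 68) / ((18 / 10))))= -51 / 185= -0.28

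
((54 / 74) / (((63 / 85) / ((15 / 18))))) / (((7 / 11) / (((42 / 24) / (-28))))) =-4675 / 58016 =-0.08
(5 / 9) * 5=25 / 9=2.78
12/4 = 3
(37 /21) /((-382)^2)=37 /3064404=0.00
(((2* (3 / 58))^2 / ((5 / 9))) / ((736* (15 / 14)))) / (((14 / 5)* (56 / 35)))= 27 / 4951808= 0.00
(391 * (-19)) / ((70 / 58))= -215441 / 35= -6155.46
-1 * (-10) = 10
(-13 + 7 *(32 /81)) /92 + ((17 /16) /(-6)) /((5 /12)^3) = -2383937 /931500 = -2.56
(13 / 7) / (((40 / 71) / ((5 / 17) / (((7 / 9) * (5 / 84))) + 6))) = 2769 / 68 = 40.72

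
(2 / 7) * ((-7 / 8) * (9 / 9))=-1 / 4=-0.25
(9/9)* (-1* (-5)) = 5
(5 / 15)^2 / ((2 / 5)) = 5 / 18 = 0.28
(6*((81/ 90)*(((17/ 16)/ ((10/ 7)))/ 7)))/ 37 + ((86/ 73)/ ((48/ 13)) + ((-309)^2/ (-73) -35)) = -8703427979/ 6482400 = -1342.62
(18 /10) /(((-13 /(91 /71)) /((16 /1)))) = -1008 /355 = -2.84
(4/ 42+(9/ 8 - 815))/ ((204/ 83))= -11347345/ 34272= -331.10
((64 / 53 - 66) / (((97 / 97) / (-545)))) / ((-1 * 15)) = -374306 / 159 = -2354.13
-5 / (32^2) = -5 / 1024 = -0.00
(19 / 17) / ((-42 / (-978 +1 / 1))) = 18563 / 714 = 26.00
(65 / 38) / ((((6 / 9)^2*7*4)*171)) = 65 / 80864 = 0.00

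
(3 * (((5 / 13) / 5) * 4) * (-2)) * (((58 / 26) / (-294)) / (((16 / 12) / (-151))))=-13137 / 8281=-1.59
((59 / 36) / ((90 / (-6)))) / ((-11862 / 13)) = 767 / 6405480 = 0.00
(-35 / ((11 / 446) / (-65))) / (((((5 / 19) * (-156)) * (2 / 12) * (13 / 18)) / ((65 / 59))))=-13346550 / 649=-20564.79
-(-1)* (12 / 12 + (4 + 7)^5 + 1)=161053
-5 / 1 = -5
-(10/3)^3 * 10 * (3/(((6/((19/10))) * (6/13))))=-61750/81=-762.35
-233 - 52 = -285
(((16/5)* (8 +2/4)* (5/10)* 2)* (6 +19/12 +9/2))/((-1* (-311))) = 986/933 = 1.06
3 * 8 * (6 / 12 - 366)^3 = -1171853673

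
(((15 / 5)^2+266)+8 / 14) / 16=1929 / 112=17.22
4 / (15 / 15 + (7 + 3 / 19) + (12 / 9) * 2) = 228 / 617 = 0.37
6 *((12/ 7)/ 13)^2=864/ 8281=0.10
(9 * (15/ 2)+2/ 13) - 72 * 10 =-16961/ 26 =-652.35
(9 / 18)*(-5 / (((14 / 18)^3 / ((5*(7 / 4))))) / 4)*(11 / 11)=-18225 / 1568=-11.62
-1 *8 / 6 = -4 / 3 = -1.33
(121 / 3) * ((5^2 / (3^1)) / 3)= 3025 / 27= 112.04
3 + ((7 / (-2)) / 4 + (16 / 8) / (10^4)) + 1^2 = 3.13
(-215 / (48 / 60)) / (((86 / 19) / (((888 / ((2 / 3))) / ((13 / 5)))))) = -790875 / 26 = -30418.27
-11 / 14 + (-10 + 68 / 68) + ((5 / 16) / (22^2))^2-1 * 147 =-65816565585 / 419786752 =-156.79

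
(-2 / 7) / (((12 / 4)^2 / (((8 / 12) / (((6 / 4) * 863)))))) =-8 / 489321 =-0.00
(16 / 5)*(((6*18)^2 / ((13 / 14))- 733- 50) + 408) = 2534736 / 65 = 38995.94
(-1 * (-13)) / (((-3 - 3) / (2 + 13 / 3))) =-247 / 18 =-13.72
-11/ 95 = -0.12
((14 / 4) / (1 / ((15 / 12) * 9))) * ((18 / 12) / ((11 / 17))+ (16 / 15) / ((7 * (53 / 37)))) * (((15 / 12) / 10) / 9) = 296839 / 223872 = 1.33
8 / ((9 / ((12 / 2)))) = 5.33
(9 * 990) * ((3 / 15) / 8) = 891 / 4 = 222.75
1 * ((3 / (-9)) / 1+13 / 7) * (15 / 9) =160 / 63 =2.54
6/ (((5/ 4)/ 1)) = 24/ 5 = 4.80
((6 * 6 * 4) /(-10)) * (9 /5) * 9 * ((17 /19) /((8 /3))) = -37179 /475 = -78.27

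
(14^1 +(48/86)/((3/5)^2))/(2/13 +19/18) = 156468/12169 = 12.86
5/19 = 0.26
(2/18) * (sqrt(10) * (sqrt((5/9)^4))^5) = 9765625 * sqrt(10)/31381059609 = 0.00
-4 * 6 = -24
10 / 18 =5 / 9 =0.56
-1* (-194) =194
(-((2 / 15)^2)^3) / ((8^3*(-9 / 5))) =1 / 164025000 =0.00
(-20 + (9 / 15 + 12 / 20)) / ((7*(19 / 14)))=-188 / 95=-1.98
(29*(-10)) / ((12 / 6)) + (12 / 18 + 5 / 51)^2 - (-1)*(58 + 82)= -1276 / 289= -4.42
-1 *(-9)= 9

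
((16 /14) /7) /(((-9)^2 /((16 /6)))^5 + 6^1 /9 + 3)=786432 /124551443250073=0.00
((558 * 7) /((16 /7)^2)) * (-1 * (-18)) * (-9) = -7751457 /64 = -121116.52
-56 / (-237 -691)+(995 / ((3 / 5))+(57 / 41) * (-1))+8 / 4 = 23670661 / 14268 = 1659.00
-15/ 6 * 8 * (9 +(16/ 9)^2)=-19700/ 81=-243.21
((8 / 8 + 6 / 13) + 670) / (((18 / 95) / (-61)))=-216173.31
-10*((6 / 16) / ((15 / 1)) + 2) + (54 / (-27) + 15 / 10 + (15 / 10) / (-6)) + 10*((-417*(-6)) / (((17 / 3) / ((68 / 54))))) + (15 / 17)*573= 102758 / 17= 6044.59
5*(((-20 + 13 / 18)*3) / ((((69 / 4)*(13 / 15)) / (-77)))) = 1335950 / 897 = 1489.35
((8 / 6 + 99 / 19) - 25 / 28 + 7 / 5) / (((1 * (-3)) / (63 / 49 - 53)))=10184327 / 83790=121.55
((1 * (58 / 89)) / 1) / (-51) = -58 / 4539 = -0.01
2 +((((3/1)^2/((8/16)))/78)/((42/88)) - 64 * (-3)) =17698/91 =194.48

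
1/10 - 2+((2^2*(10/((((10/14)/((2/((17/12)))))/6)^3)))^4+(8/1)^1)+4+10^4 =9013974578922675330235123826214708779937/455173622835750781250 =19803376396824656142.31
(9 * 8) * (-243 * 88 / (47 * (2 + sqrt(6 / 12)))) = -12100.91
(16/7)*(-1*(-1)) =16/7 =2.29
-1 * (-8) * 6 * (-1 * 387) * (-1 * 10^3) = 18576000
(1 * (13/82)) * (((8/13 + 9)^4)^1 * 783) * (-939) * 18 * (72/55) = -23263358203125000/990847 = -23478254668.10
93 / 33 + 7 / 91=414 / 143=2.90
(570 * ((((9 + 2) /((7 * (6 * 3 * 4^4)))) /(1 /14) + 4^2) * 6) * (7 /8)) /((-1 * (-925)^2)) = -39235 /700928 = -0.06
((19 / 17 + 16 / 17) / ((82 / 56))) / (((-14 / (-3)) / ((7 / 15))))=98 / 697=0.14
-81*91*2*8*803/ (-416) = 455301/ 2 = 227650.50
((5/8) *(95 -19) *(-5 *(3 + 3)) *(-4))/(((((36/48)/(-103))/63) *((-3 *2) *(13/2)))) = 16438800/13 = 1264523.08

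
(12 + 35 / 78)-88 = -5893 / 78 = -75.55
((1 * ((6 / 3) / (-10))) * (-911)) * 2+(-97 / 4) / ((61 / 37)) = 349.69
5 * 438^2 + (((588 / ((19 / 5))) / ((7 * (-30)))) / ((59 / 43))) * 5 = 1075282610 / 1121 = 959217.31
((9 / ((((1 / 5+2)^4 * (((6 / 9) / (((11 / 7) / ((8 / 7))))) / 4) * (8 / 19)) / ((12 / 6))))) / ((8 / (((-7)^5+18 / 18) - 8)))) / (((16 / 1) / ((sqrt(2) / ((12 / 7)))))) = -6289486875 * sqrt(2) / 5451776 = -1631.52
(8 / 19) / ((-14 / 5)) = -20 / 133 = -0.15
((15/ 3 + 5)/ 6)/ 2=5/ 6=0.83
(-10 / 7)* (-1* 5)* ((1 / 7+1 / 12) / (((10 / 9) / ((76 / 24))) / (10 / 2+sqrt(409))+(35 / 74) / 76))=-8949190 / 1134007+4942090* sqrt(409) / 1134007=80.25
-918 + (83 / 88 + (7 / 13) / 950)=-498328367 / 543400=-917.06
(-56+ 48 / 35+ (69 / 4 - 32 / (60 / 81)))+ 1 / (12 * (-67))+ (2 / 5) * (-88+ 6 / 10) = -4064113 / 35175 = -115.54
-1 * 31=-31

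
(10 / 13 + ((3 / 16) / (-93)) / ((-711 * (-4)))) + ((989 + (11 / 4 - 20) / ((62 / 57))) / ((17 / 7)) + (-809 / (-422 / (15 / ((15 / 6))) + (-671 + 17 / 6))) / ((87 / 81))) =173372452470677 / 430745095872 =402.49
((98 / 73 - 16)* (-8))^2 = 73273600 / 5329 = 13749.97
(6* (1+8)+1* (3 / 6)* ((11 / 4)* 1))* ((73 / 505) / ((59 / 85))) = 549763 / 47672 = 11.53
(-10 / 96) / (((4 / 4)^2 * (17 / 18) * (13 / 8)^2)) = -120 / 2873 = -0.04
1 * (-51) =-51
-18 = -18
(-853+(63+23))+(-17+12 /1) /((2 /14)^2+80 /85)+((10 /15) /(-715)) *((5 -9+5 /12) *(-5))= -58967993 /76362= -772.22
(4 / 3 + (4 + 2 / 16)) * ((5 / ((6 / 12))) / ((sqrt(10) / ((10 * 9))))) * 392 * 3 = 577710 * sqrt(10) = 1826879.43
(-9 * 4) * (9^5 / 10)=-1062882 / 5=-212576.40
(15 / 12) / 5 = 1 / 4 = 0.25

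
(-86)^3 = -636056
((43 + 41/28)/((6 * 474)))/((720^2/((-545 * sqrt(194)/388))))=-9047 * sqrt(194)/213561556992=-0.00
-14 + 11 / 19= -255 / 19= -13.42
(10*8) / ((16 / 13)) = 65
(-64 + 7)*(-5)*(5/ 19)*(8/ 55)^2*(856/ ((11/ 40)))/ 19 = 6574080/ 25289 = 259.96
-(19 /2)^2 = -361 /4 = -90.25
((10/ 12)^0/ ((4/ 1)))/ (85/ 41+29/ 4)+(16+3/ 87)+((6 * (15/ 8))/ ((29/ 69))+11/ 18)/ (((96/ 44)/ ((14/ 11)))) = 613583017/ 19155312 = 32.03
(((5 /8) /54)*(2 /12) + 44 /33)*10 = 17305 /1296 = 13.35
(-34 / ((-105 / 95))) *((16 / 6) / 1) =5168 / 63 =82.03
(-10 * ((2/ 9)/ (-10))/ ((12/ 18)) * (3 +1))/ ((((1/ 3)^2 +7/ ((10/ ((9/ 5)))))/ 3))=1800/ 617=2.92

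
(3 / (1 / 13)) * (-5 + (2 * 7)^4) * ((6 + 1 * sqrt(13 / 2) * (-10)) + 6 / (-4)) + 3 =13482267 / 2-7490145 * sqrt(26) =-31451262.01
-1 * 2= -2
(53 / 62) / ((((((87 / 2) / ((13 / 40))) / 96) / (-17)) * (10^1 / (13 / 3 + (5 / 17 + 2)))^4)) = -2.01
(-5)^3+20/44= -1370/11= -124.55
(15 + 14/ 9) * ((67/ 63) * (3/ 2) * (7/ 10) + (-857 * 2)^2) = 26263906223/ 540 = 48636863.38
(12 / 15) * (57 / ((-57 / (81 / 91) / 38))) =-12312 / 455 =-27.06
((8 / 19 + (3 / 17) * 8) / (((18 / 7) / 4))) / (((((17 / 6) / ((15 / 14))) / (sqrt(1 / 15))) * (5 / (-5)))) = -0.28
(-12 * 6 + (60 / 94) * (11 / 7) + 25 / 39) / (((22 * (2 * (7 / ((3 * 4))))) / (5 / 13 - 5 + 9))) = -4677819 / 389207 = -12.02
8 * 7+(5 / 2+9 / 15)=591 / 10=59.10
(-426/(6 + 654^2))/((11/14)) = -0.00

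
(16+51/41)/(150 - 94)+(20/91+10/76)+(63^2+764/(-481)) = 83262603693/20983144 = 3968.07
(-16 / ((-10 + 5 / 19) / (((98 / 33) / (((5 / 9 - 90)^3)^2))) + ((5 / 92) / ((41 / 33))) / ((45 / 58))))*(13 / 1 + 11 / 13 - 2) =44435199186 / 393600822508114436059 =0.00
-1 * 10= -10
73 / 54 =1.35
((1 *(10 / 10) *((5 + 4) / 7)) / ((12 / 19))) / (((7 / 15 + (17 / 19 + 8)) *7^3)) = 16245 / 25623472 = 0.00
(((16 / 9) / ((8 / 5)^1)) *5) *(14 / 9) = 8.64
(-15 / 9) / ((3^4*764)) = -5 / 185652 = -0.00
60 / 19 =3.16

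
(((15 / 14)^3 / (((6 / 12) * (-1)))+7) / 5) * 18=56061 / 3430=16.34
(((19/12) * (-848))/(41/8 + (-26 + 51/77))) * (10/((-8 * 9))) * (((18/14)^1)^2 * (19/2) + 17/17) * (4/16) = -90665245/2353239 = -38.53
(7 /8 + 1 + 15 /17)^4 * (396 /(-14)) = -1957763671875 /1197357056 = -1635.07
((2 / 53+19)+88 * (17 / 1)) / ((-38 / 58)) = -2328613 / 1007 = -2312.43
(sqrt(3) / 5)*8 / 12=0.23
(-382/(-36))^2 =36481/324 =112.60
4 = 4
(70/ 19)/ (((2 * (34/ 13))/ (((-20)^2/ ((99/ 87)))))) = 2639000/ 10659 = 247.58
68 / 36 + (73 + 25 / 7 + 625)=44318 / 63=703.46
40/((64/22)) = 55/4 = 13.75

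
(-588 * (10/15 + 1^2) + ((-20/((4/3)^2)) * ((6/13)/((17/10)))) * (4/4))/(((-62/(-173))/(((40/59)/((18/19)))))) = -7141171850/3637881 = -1963.00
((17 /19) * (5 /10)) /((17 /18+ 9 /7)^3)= 17003196 /421572779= 0.04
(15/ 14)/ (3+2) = 3/ 14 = 0.21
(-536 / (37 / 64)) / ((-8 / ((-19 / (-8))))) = 10184 / 37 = 275.24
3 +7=10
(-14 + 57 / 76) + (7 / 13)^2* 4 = -8173 / 676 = -12.09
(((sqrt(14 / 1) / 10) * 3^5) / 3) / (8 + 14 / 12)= 243 * sqrt(14) / 275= 3.31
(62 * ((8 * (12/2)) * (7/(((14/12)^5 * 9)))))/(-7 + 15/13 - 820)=-2089152/1611071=-1.30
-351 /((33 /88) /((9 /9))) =-936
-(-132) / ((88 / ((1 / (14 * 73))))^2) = 0.00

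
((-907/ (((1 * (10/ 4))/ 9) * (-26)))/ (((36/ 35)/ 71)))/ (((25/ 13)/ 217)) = 97819043/ 100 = 978190.43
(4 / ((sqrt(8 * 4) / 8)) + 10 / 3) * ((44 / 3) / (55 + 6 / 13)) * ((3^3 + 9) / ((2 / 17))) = 194480 / 721 + 233376 * sqrt(2) / 721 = 727.49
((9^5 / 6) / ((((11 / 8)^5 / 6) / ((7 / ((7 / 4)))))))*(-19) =-147053740032 / 161051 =-913088.03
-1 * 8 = -8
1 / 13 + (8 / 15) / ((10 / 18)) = 1.04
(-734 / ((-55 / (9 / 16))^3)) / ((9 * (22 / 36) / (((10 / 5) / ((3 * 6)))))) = 29727 / 1874048000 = 0.00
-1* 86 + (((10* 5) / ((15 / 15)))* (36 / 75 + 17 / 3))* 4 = 3430 / 3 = 1143.33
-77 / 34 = -2.26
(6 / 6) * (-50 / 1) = -50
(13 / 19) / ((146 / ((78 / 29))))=507 / 40223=0.01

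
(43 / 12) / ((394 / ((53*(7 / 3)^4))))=5471879 / 382968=14.29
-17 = -17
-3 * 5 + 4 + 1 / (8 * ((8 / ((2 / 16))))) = -5631 / 512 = -11.00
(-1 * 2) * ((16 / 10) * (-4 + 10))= -96 / 5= -19.20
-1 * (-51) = 51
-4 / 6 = -2 / 3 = -0.67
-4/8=-1/2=-0.50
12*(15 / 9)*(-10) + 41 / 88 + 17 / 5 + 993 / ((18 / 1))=-186077 / 1320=-140.97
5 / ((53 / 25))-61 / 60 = 1.34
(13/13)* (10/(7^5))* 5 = 50/16807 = 0.00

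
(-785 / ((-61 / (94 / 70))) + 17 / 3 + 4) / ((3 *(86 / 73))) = 1259980 / 165249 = 7.62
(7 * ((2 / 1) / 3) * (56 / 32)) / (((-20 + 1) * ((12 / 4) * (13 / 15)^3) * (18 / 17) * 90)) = -20825 / 9016488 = -0.00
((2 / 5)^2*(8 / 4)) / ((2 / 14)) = 56 / 25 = 2.24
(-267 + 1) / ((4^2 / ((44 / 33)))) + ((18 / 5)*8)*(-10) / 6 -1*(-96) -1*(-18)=263 / 6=43.83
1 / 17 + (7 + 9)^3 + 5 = 69718 / 17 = 4101.06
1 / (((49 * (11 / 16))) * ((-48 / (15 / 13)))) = -5 / 7007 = -0.00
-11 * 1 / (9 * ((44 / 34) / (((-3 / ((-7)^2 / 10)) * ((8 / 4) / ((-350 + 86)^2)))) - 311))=935 / 56587131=0.00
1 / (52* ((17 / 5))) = 0.01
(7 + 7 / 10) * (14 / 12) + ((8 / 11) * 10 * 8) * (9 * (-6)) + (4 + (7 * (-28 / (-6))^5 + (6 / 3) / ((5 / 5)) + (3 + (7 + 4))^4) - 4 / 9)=2714783969 / 53460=50781.59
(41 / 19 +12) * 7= 1883 / 19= 99.11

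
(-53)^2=2809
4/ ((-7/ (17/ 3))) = -68/ 21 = -3.24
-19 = -19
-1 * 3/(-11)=3/11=0.27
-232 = -232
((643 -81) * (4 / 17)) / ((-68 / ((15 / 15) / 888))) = -281 / 128316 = -0.00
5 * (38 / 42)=4.52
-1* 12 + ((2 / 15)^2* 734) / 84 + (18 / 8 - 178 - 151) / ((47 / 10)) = -36138679 / 444150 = -81.37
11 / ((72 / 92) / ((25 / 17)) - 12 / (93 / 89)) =-196075 / 195214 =-1.00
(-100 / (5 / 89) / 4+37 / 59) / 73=-26218 / 4307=-6.09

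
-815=-815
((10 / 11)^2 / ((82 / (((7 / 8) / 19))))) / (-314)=-175 / 118389304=-0.00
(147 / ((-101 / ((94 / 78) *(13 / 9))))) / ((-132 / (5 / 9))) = 11515 / 1079892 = 0.01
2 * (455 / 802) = 455 / 401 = 1.13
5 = 5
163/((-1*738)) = -163/738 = -0.22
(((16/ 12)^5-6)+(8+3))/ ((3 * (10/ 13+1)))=1.74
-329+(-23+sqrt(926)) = -352+sqrt(926) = -321.57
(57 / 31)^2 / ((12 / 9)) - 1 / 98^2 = 11700793 / 4614722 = 2.54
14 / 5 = 2.80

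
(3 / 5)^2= 9 / 25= 0.36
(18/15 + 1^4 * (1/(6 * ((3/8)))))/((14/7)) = 37/45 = 0.82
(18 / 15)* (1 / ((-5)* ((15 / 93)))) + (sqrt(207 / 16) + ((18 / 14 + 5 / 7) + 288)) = 3* sqrt(23) / 4 + 36064 / 125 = 292.11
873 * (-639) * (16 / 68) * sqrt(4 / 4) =-2231388 / 17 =-131258.12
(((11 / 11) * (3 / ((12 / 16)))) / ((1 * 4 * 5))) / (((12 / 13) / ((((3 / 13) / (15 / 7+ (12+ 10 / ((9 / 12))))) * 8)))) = 42 / 2885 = 0.01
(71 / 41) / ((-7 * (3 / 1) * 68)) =-71 / 58548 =-0.00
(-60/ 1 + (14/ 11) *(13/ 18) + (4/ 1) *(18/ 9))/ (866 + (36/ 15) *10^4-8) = -5057/ 2460942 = -0.00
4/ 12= 0.33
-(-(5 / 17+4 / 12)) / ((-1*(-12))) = 8 / 153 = 0.05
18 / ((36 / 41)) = 20.50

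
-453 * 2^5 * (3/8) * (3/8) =-4077/2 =-2038.50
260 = 260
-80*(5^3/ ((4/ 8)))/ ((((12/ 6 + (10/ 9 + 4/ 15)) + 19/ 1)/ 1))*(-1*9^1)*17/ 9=15300000/ 1007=15193.64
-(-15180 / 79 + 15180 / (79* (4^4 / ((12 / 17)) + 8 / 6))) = 1377585 / 7189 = 191.62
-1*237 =-237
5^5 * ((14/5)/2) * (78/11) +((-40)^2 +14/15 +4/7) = 32624.23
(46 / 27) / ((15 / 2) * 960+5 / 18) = 4 / 16905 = 0.00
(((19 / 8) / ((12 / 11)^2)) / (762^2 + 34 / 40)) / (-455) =-2299 / 304350804576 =-0.00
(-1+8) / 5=7 / 5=1.40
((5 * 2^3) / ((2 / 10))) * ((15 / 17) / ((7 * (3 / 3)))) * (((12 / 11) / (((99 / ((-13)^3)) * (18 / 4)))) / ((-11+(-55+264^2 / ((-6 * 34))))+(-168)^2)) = -0.00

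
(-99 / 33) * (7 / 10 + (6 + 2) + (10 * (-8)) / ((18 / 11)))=3617 / 30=120.57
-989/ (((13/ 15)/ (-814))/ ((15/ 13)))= 181135350/ 169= 1071806.80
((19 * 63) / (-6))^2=159201 / 4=39800.25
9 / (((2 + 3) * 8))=9 / 40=0.22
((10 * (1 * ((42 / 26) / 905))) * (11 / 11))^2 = 1764 / 5536609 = 0.00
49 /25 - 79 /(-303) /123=1828156 /931725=1.96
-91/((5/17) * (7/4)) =-884/5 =-176.80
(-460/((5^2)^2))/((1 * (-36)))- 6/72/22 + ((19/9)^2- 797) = -706141159/891000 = -792.53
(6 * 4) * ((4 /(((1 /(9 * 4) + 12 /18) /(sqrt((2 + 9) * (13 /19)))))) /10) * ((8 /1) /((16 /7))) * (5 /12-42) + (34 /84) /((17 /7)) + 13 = 79 /6-251496 * sqrt(2717) /2375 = -5506.49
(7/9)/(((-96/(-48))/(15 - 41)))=-91/9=-10.11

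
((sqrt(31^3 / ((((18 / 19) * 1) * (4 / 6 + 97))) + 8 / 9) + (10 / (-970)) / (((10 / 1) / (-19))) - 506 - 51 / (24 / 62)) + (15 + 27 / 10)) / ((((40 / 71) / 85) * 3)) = -483950271 / 15520 + 6035 * sqrt(39913046) / 42192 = -30278.70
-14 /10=-7 /5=-1.40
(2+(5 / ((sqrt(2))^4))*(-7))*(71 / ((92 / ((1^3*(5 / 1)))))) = -9585 / 368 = -26.05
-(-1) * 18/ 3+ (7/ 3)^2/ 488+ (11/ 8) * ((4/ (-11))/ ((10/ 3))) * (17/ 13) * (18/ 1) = 708101/ 285480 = 2.48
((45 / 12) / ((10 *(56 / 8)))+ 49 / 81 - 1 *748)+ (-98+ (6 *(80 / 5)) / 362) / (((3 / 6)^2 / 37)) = -12489371641 / 821016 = -15212.09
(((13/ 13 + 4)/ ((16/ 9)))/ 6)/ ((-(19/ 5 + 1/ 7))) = -175/ 1472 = -0.12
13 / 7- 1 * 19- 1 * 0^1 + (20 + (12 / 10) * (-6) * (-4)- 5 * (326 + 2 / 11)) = -615712 / 385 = -1599.25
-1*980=-980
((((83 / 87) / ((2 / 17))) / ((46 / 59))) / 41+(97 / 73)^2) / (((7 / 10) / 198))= 83238469215 / 145732163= 571.17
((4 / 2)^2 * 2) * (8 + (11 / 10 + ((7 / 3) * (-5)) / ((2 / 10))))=-5908 / 15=-393.87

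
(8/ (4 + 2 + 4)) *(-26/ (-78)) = 4/ 15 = 0.27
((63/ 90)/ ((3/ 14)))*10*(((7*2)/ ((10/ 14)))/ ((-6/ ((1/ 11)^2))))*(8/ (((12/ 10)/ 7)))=-134456/ 3267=-41.16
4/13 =0.31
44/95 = 0.46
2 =2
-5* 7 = -35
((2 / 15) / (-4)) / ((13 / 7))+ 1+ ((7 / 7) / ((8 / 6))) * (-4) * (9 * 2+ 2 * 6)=-34717 / 390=-89.02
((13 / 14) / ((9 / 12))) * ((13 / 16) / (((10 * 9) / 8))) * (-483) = -3887 / 90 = -43.19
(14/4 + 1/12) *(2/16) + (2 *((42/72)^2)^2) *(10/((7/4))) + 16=46063/2592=17.77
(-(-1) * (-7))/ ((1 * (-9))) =7/ 9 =0.78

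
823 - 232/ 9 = 7175/ 9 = 797.22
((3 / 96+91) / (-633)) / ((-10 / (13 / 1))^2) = -164099 / 675200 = -0.24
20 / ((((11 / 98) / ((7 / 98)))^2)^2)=48020 / 14641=3.28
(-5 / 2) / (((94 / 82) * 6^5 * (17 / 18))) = -205 / 690336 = -0.00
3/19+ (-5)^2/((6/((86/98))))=21307/5586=3.81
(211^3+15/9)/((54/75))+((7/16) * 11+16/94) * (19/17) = 4503453242611/345168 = 13047134.27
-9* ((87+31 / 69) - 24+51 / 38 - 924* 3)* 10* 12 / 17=1277694180 / 7429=171987.37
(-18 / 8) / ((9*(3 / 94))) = -47 / 6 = -7.83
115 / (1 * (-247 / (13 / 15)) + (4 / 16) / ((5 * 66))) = -151800 / 376199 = -0.40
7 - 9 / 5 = 26 / 5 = 5.20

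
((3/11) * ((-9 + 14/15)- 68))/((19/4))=-4564/1045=-4.37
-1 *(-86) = 86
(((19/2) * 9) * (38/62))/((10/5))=3249/124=26.20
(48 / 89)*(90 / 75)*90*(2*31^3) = 308873088 / 89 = 3470484.13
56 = 56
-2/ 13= -0.15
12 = 12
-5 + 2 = -3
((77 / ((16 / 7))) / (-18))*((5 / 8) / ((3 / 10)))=-13475 / 3456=-3.90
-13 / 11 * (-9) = 117 / 11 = 10.64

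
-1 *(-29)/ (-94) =-29/ 94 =-0.31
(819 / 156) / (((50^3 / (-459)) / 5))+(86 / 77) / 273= -194021419 / 2102100000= -0.09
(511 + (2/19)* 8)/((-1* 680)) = -1945/2584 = -0.75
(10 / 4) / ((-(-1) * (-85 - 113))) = -5 / 396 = -0.01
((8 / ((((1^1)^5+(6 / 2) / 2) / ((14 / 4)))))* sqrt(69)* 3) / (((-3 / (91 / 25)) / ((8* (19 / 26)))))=-29792* sqrt(69) / 125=-1979.77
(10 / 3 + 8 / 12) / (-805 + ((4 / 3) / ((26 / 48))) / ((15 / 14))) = -780 / 156527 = -0.00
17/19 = 0.89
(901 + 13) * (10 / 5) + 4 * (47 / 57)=104384 / 57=1831.30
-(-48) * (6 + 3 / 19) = 5616 / 19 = 295.58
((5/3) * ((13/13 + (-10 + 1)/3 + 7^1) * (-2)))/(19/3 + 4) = -50/31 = -1.61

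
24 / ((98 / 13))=156 / 49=3.18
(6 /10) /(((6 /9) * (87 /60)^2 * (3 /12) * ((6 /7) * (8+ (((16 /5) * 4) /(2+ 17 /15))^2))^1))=463890 /5733097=0.08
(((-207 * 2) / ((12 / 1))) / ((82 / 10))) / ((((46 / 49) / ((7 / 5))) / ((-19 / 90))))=6517 / 4920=1.32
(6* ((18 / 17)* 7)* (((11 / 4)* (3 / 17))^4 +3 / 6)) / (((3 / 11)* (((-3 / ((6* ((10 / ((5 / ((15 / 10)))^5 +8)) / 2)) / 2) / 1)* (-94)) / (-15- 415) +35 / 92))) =-49450224478052475 / 9806395283419472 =-5.04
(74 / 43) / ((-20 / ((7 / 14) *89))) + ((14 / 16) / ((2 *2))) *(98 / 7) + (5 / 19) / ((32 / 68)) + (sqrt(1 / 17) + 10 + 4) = sqrt(17) / 17 + 901487 / 65360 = 14.04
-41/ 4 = -10.25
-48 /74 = -24 /37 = -0.65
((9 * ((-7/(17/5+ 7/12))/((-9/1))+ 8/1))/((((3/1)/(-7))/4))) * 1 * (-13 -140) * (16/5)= 402764544/1195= 337041.46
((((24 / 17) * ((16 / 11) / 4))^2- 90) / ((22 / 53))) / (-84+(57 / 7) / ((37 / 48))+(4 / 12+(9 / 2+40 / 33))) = 43075243638 / 13427851217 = 3.21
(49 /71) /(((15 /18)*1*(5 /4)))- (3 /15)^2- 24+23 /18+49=171893 /6390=26.90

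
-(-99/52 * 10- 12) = 807/26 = 31.04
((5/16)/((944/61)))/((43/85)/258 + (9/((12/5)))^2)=77775/54169552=0.00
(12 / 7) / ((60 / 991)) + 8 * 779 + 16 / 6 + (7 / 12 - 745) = 772599 / 140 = 5518.56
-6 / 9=-2 / 3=-0.67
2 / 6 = 1 / 3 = 0.33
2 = 2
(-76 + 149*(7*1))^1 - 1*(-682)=1649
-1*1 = -1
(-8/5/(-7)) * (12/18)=16/105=0.15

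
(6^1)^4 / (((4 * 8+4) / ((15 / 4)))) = 135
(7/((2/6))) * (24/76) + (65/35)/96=6.65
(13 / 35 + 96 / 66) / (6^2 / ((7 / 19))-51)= 703 / 17985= 0.04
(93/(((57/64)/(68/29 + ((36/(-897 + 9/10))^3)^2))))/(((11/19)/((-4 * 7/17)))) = -92517087060958418142893056/132816778511713575375283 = -696.58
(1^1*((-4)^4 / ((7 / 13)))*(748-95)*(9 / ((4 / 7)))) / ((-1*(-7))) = 4889664 / 7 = 698523.43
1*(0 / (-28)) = 0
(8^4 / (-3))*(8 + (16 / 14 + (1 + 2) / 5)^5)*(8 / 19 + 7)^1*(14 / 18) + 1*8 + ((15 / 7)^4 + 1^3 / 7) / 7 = -1704286482936784 / 8981240625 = -189760.70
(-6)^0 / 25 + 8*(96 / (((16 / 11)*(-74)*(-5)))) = 1357 / 925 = 1.47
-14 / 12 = -7 / 6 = -1.17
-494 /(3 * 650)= -19 /75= -0.25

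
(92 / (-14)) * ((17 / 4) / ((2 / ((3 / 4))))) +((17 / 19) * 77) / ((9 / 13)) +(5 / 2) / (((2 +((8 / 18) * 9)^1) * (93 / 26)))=52934111 / 593712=89.16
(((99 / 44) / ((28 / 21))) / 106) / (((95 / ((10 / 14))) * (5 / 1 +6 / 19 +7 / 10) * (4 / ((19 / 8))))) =0.00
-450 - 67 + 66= -451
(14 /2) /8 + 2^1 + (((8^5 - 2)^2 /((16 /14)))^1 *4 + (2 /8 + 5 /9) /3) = 811649732215 /216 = 3757637649.14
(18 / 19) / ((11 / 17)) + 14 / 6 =2381 / 627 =3.80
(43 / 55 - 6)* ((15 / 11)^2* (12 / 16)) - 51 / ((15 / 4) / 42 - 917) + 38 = 30.78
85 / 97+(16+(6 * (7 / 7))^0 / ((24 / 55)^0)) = 1734 / 97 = 17.88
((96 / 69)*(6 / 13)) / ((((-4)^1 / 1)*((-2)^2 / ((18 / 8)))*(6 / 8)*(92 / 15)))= -135 / 6877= -0.02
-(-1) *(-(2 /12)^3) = -1 /216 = -0.00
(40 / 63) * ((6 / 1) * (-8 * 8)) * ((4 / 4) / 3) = -5120 / 63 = -81.27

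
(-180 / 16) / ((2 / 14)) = -315 / 4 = -78.75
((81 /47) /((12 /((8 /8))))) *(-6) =-81 /94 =-0.86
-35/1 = -35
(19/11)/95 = 1/55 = 0.02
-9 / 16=-0.56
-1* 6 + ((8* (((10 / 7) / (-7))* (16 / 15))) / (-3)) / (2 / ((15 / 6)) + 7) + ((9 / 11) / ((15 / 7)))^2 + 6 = 11456759 / 52026975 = 0.22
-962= -962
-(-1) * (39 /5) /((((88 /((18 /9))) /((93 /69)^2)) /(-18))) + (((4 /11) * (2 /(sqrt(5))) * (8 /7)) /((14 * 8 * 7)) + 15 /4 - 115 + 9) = -12574477 /116380 + 4 * sqrt(5) /18865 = -108.05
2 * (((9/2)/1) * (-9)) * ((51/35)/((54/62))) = -4743/35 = -135.51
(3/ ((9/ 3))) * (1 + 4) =5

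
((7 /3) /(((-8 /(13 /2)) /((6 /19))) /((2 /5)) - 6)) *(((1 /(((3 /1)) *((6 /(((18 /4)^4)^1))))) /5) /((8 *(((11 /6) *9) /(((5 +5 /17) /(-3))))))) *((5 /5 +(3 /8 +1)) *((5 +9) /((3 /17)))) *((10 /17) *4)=14705145 /3674176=4.00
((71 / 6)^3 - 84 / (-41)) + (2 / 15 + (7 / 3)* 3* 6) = 75328139 / 44280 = 1701.18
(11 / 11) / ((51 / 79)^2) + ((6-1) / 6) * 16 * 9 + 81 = 529042 / 2601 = 203.40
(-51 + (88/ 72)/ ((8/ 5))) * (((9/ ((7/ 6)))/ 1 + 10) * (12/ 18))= -112127/ 189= -593.26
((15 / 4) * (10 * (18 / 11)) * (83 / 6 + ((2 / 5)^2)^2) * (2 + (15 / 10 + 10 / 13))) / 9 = 5768781 / 14300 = 403.41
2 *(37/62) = 37/31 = 1.19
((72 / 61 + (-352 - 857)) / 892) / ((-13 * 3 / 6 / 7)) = 1.46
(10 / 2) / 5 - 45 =-44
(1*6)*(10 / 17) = 60 / 17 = 3.53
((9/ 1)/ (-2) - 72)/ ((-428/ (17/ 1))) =2601/ 856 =3.04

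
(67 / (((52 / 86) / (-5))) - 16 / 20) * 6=-216387 / 65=-3329.03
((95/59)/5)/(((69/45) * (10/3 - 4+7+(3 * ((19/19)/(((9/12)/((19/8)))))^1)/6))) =0.03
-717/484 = -1.48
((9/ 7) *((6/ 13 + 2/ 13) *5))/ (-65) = -72/ 1183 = -0.06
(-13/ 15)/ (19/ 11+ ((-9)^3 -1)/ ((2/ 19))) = 143/ 1143990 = 0.00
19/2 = 9.50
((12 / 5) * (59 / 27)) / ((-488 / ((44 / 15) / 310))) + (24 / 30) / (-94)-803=-803.01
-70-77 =-147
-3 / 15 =-1 / 5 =-0.20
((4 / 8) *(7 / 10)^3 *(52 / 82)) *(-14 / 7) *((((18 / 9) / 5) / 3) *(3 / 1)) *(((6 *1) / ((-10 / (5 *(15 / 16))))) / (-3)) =-13377 / 164000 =-0.08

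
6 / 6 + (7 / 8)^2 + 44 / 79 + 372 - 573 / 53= 97409387 / 267968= 363.51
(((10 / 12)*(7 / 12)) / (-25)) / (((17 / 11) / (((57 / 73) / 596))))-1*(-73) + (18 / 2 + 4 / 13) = 94969243381 / 1153832160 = 82.31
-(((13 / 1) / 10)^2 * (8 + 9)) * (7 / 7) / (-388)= 0.07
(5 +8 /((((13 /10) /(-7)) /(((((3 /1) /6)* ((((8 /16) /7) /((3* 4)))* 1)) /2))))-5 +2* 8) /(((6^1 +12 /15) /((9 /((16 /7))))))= 130515 /14144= 9.23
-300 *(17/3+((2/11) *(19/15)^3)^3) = -1170136529766428/682241484375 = -1715.14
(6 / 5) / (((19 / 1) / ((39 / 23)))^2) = 9126 / 954845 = 0.01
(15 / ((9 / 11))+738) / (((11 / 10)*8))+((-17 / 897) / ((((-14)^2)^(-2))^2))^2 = 27694854643587006128411 / 35402796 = 782278739893510.28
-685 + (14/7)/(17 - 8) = -6163/9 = -684.78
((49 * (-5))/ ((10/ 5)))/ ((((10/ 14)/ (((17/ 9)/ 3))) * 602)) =-833/ 4644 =-0.18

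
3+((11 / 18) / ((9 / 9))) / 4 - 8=-349 / 72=-4.85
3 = 3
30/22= 1.36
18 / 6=3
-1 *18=-18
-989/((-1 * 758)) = 989/758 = 1.30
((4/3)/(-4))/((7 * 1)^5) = -1/50421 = -0.00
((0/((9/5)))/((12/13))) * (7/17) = 0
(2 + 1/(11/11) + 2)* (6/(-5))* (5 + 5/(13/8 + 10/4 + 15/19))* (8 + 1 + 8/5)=-95294/249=-382.71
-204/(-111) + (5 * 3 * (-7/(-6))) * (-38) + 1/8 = -196259/296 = -663.04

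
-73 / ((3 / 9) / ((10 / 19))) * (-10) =1152.63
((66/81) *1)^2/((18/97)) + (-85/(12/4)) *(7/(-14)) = 232843/13122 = 17.74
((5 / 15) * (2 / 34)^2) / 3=1 / 2601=0.00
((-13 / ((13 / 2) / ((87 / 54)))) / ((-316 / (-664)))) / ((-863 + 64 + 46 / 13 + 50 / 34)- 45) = 0.01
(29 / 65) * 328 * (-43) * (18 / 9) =-12585.11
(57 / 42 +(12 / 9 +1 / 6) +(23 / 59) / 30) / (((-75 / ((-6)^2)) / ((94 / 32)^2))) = -78554249 / 6608000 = -11.89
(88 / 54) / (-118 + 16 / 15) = -110 / 7893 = -0.01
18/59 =0.31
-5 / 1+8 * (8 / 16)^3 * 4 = -1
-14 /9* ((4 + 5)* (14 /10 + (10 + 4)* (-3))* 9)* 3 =76734 /5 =15346.80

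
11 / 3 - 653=-1948 / 3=-649.33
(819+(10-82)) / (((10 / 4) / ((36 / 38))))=26892 / 95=283.07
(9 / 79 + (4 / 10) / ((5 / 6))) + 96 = 190773 / 1975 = 96.59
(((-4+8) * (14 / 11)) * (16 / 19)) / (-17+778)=896 / 159049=0.01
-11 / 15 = -0.73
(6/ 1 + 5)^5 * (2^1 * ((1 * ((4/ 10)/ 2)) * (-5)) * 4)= -1288408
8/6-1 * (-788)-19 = 2311/3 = 770.33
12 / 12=1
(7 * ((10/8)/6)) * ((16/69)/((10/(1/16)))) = 7/3312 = 0.00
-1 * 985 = -985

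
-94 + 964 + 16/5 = 4366/5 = 873.20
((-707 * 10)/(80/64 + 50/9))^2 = 52881984/49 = 1079224.16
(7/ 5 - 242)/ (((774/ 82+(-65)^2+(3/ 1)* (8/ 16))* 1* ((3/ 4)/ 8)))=-1052224/ 1736735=-0.61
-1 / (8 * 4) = -1 / 32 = -0.03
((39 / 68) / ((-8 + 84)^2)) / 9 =13 / 1178304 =0.00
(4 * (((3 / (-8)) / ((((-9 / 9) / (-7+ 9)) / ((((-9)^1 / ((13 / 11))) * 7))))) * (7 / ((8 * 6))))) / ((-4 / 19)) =92169 / 832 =110.78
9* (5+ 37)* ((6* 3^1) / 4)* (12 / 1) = 20412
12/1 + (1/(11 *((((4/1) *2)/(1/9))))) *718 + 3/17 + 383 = 2666431/6732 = 396.08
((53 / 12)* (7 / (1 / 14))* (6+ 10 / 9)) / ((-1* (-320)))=2597 / 270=9.62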